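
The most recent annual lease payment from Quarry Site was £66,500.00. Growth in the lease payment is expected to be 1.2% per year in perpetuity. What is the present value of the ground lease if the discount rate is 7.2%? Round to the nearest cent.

£1121633.33

D₁ = D₀ × (1 + g) = £66,500.00 × 1.012 = £67,298.0000
Growing perpetuity: P = D₁ / (r − g) = £67,298.0000 / (0.072 − 0.012) = £1,121,633.33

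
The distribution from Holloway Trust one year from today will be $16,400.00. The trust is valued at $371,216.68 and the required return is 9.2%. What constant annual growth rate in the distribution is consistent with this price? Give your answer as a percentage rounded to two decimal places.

P = D₁/(r−g) ⇒ g = r − D₁/P = 0.092 − $16,400.00/$371,216.68 = 0.047821

4.78%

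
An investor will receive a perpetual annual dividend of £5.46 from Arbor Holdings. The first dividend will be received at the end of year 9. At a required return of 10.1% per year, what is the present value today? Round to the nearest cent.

£25.04

Value at end of year 8: C / r = £5.46 / 0.101 = £54.0594
Discount to today: PV = £54.0594 / (1 + 0.101)^8 = £54.0594 / 2.159228 = £25.04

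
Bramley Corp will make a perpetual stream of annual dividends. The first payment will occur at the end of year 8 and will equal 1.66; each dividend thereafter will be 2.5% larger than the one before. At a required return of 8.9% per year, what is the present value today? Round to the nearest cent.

Value at end of year 7: C₁ / (r − g) = 1.66 / (0.089 − 0.025) = 25.9375
Discount to today: PV = 25.9375 / (1 + 0.089)^7 = 25.9375 / 1.816332 = 14.28

14.28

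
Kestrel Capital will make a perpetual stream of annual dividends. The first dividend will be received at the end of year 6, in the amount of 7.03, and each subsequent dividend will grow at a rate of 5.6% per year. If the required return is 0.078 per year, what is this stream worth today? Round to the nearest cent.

Value at end of year 5: C₁ / (r − g) = 7.03 / (0.078 − 0.056) = 319.5455
Discount to today: PV = 319.5455 / (1 + 0.078)^5 = 319.5455 / 1.455773 = 219.50

219.50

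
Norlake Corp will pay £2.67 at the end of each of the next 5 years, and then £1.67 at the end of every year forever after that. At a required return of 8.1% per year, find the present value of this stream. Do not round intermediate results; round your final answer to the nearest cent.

PV of 5-year annuity: £2.67 × [1 − (1+0.081)^−5] / 0.081 = 10.63250
Perpetuity value at year 5: £1.67 / 0.081 = 20.61728
PV of perpetuity: 20.61728 / (1+0.081)^5 = 13.96700
Total PV = 10.63250 + 13.96700 = 24.59949

£24.60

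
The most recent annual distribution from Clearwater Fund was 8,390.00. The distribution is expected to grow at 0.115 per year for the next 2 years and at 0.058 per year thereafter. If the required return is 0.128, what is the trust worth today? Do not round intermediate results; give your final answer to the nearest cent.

140393.84

D_1 = 9354.85000
D_2 = 10430.65775
Terminal value at year 2: TV = D_2×(1+g_2)/(r−g_2) = 11035.63590/0.07 = 157651.94142
P_0 = D_1/(1+r)^1 + D_2/(1+r)^2 + TV/(1+r)^2
    = 8293.30674 + 8197.72785 + 123902.80090 = 140393.83549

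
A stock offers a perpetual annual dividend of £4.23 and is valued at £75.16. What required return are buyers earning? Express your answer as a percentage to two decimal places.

P = C/r ⇒ r = C/P = £4.23/£75.16 = 0.056280

5.63%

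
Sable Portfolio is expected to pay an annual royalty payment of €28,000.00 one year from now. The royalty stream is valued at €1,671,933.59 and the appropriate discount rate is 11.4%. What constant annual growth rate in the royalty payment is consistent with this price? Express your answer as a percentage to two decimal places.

P = D₁/(r−g) ⇒ g = r − D₁/P = 0.114 − €28,000.00/€1,671,933.59 = 0.097253

9.73%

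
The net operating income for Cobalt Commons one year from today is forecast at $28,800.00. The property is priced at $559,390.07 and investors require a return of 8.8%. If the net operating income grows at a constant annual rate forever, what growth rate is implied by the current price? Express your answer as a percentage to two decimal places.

P = D₁/(r−g) ⇒ g = r − D₁/P = 0.088 − $28,800.00/$559,390.07 = 0.036515

3.65%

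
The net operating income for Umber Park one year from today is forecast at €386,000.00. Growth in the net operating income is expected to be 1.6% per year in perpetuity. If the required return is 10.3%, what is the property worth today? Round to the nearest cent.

€4436781.61

Growing perpetuity: P = D₁ / (r − g) = €386,000.0000 / (0.103 − 0.016) = €4,436,781.61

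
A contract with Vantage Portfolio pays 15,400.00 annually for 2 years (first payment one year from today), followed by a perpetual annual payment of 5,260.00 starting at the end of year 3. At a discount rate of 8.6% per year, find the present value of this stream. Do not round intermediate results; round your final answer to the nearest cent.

79097.43

PV of 2-year annuity: 15,400.00 × [1 − (1+0.086)^−2] / 0.086 = 27238.00996
Perpetuity value at year 2: 5,260.00 / 0.086 = 61162.79070
PV of perpetuity: 61162.79070 / (1+0.086)^2 = 51859.41846
Total PV = 27238.00996 + 51859.41846 = 79097.42843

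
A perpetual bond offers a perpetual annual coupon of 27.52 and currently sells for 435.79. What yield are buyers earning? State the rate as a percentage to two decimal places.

6.31%

P = C/r ⇒ r = C/P = 27.52/435.79 = 0.063150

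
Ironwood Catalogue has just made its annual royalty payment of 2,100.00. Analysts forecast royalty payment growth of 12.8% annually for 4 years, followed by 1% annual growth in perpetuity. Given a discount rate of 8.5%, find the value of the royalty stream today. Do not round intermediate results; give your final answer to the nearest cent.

D_1 = 2368.80000
D_2 = 2672.00640
D_3 = 3014.02322
D_4 = 3399.81819
Terminal value at year 4: TV = D_4×(1+g_2)/(r−g_2) = 3433.81637/0.075 = 45784.21831
P_0 = D_1/(1+r)^1 + D_2/(1+r)^2 + D_3/(1+r)^3 + D_4/(1+r)^4 + TV/(1+r)^4
    = 2183.22581 + 2269.74996 + 2359.70319 + 2453.22138 + 33036.71456 = 42302.61489

42302.61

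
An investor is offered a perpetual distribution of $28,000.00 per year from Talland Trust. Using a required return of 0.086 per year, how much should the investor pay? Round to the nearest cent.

$325581.40

Level perpetuity: PV = C / r = $28,000.00 / 0.086 = $325,581.40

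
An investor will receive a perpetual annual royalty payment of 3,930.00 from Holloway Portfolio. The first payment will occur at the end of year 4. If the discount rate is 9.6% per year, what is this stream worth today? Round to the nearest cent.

31094.94

Value at end of year 3: C / r = 3,930.00 / 0.096 = 40,937.5000
Discount to today: PV = 40,937.5000 / (1 + 0.096)^3 = 40,937.5000 / 1.316533 = 31,094.94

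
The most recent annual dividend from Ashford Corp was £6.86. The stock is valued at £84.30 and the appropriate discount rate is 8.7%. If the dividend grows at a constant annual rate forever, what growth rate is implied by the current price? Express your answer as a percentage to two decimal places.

P = D₀(1+g)/(r−g) ⇒ P(r−g) = D₀(1+g) ⇒ g(P+D₀) = P·r − D₀
g = (P·r − D₀)/(P + D₀) = (£84.30×0.087 − £6.86) / (£84.30 + £6.86) = 0.005201

0.52%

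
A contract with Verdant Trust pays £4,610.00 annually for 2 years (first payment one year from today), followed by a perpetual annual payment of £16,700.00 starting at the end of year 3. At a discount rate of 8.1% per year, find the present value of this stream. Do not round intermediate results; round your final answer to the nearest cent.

PV of 2-year annuity: £4,610.00 × [1 − (1+0.081)^−2] / 0.081 = 8209.59282
Perpetuity value at year 2: £16,700.00 / 0.081 = 206172.83951
PV of perpetuity: 206172.83951 / (1+0.081)^2 = 176433.09977
Total PV = 8209.59282 + 176433.09977 = 184642.69260

£184642.69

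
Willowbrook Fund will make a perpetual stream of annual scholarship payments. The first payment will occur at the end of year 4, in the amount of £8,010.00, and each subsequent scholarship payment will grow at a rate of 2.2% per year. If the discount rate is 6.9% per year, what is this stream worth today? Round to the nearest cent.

£139508.78

Value at end of year 3: C₁ / (r − g) = £8,010.00 / (0.069 − 0.022) = £170,425.5319
Discount to today: PV = £170,425.5319 / (1 + 0.069)^3 = £170,425.5319 / 1.221612 = £139,508.78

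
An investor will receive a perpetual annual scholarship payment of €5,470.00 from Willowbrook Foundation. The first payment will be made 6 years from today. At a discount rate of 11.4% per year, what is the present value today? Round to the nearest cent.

Value at end of year 5: C / r = €5,470.00 / 0.114 = €47,982.4561
Discount to today: PV = €47,982.4561 / (1 + 0.114)^5 = €47,982.4561 / 1.715639 = €27,967.69

€27967.69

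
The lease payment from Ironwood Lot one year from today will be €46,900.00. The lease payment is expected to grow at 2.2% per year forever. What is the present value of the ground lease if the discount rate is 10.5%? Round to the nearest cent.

Growing perpetuity: P = D₁ / (r − g) = €46,900.0000 / (0.105 − 0.022) = €565,060.24

€565060.24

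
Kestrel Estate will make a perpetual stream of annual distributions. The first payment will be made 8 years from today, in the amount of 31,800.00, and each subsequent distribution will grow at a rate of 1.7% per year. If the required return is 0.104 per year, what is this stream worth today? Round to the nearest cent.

Value at end of year 7: C₁ / (r − g) = 31,800.00 / (0.104 − 0.017) = 365,517.2414
Discount to today: PV = 365,517.2414 / (1 + 0.104)^7 = 365,517.2414 / 1.998865 = 182,862.37

182862.37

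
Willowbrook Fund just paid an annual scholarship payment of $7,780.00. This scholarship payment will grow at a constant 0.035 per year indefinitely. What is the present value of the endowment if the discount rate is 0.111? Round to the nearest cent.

$105951.32

D₁ = D₀ × (1 + g) = $7,780.00 × 1.035 = $8,052.3000
Growing perpetuity: P = D₁ / (r − g) = $8,052.3000 / (0.111 − 0.035) = $105,951.32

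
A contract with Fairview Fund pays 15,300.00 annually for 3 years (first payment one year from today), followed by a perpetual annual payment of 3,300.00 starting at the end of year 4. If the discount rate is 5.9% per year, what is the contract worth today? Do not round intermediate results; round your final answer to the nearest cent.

88067.79

PV of 3-year annuity: 15,300.00 × [1 − (1+0.059)^−3] / 0.059 = 40972.86719
Perpetuity value at year 3: 3,300.00 / 0.059 = 55932.20339
PV of perpetuity: 55932.20339 / (1+0.059)^3 = 47094.91831
Total PV = 40972.86719 + 47094.91831 = 88067.78550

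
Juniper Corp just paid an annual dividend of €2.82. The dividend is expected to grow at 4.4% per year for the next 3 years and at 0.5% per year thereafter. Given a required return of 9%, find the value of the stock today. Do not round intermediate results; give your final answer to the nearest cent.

€37.06

D_1 = 2.94408
D_2 = 3.07362
D_3 = 3.20886
Terminal value at year 3: TV = D_3×(1+g_2)/(r−g_2) = 3.22490/0.085 = 37.94004
P_0 = D_1/(1+r)^1 + D_2/(1+r)^2 + D_3/(1+r)^3 + TV/(1+r)^3
    = 2.70099 + 2.58700 + 2.47783 + 29.29667 = 37.06249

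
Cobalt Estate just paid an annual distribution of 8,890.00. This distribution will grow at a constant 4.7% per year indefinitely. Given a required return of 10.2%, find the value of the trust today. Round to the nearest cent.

169233.27

D₁ = D₀ × (1 + g) = 8,890.00 × 1.047 = 9,307.8300
Growing perpetuity: P = D₁ / (r − g) = 9,307.8300 / (0.102 − 0.047) = 169,233.27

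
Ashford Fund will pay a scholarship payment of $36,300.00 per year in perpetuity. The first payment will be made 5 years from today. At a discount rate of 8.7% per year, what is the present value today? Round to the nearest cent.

$298860.97

Value at end of year 4: C / r = $36,300.00 / 0.087 = $417,241.3793
Discount to today: PV = $417,241.3793 / (1 + 0.087)^4 = $417,241.3793 / 1.396105 = $298,860.97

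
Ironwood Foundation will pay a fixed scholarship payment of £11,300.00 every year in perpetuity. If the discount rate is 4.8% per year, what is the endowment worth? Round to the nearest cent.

£235416.67

Level perpetuity: PV = C / r = £11,300.00 / 0.048 = £235,416.67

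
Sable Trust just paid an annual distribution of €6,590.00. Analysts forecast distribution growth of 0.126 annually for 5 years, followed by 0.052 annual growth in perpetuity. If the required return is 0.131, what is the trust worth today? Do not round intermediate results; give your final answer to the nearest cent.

D_1 = 7420.34000
D_2 = 8355.30284
D_3 = 9408.07100
D_4 = 10593.48794
D_5 = 11928.26742
Terminal value at year 5: TV = D_5×(1+g_2)/(r−g_2) = 12548.53733/0.079 = 158842.24469
P_0 = D_1/(1+r)^1 + D_2/(1+r)^2 + D_3/(1+r)^3 + D_4/(1+r)^4 + D_5/(1+r)^5 + TV/(1+r)^5
    = 6560.86649 + 6531.86178 + 6502.98529 + 6474.23646 + 6445.61472 + 85832.74287 = 118348.30760

€118348.31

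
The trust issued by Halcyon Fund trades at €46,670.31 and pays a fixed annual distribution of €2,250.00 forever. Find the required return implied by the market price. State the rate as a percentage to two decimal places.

4.82%

P = C/r ⇒ r = C/P = €2,250.00/€46,670.31 = 0.048211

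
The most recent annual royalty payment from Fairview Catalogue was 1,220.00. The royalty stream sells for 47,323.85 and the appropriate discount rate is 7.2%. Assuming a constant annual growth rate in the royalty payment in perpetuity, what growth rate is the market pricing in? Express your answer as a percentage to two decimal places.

4.51%

P = D₀(1+g)/(r−g) ⇒ P(r−g) = D₀(1+g) ⇒ g(P+D₀) = P·r − D₀
g = (P·r − D₀)/(P + D₀) = (47,323.85×0.072 − 1,220.00) / (47,323.85 + 1,220.00) = 0.045059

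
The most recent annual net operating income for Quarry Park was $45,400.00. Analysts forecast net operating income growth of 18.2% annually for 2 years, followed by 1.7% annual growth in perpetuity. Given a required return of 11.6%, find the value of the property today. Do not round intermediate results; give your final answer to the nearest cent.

$622190.06

D_1 = 53662.80000
D_2 = 63429.42960
Terminal value at year 2: TV = D_2×(1+g_2)/(r−g_2) = 64507.72990/0.099 = 651593.23135
P_0 = D_1/(1+r)^1 + D_2/(1+r)^2 + TV/(1+r)^2
    = 48084.94624 + 50928.67962 + 523176.43606 = 622190.06191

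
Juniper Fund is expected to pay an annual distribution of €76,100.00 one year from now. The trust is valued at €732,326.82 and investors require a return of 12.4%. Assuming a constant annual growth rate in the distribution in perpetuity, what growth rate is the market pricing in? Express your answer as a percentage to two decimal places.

2.01%

P = D₁/(r−g) ⇒ g = r − D₁/P = 0.124 − €76,100.00/€732,326.82 = 0.020085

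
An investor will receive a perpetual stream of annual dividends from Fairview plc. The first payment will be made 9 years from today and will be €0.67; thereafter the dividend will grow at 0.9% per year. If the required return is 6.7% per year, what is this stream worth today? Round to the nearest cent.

€6.88

Value at end of year 8: C₁ / (r − g) = €0.67 / (0.067 − 0.009) = €11.5517
Discount to today: PV = €11.5517 / (1 + 0.067)^8 = €11.5517 / 1.680023 = €6.88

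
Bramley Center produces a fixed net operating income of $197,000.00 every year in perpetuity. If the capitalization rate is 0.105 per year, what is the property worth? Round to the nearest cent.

Level perpetuity: PV = C / r = $197,000.00 / 0.105 = $1,876,190.48

$1876190.48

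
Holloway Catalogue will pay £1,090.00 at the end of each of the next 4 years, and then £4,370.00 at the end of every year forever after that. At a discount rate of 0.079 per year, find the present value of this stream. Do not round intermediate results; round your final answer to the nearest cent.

£44428.45

PV of 4-year annuity: £1,090.00 × [1 − (1+0.079)^−4] / 0.079 = 3618.26881
Perpetuity value at year 4: £4,370.00 / 0.079 = 55316.45570
PV of perpetuity: 55316.45570 / (1+0.079)^4 = 40810.18532
Total PV = 3618.26881 + 40810.18532 = 44428.45413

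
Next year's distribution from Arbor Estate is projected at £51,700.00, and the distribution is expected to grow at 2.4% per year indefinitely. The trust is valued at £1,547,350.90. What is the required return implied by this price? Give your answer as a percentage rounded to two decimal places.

P = D₁/(r − g) ⇒ r = D₁/P + g = £51,700.0000/£1,547,350.90 + 0.024 = 0.033412 + 0.024 = 0.057412

5.74%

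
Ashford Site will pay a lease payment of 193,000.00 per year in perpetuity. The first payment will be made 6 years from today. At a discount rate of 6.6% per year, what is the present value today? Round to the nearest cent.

Value at end of year 5: C / r = 193,000.00 / 0.066 = 2,924,242.4242
Discount to today: PV = 2,924,242.4242 / (1 + 0.066)^5 = 2,924,242.4242 / 1.376531 = 2,124,356.26

2124356.26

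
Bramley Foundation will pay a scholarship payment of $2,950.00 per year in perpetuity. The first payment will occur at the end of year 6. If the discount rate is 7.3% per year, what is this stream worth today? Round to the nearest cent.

Value at end of year 5: C / r = $2,950.00 / 0.073 = $40,410.9589
Discount to today: PV = $40,410.9589 / (1 + 0.073)^5 = $40,410.9589 / 1.422324 = $28,411.92

$28411.92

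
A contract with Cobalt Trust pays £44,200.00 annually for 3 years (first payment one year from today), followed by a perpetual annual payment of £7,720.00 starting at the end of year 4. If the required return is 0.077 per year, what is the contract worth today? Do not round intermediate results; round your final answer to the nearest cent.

£194783.48

PV of 3-year annuity: £44,200.00 × [1 − (1+0.077)^−3] / 0.077 = 114527.11823
Perpetuity value at year 3: £7,720.00 / 0.077 = 100259.74026
PV of perpetuity: 100259.74026 / (1+0.077)^3 = 80256.36124
Total PV = 114527.11823 + 80256.36124 = 194783.47947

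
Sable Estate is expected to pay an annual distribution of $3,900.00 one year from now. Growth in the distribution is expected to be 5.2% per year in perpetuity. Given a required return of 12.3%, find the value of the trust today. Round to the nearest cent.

$54929.58

Growing perpetuity: P = D₁ / (r − g) = $3,900.0000 / (0.123 − 0.052) = $54,929.58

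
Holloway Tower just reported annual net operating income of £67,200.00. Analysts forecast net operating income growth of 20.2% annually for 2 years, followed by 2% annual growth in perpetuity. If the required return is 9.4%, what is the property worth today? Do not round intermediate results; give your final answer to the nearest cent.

£1273137.68

D_1 = 80774.40000
D_2 = 97090.82880
Terminal value at year 2: TV = D_2×(1+g_2)/(r−g_2) = 99032.64538/0.074 = 1338278.99157
P_0 = D_1/(1+r)^1 + D_2/(1+r)^2 + TV/(1+r)^2
    = 73834.00366 + 81122.91809 + 1118180.76292 = 1273137.68467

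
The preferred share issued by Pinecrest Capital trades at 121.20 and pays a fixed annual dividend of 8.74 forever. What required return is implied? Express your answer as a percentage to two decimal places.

7.21%

P = C/r ⇒ r = C/P = 8.74/121.20 = 0.072112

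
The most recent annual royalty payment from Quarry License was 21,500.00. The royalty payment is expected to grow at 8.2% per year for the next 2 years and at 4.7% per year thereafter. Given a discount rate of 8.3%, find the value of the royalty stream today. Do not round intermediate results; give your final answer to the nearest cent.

D_1 = 23263.00000
D_2 = 25170.56600
Terminal value at year 2: TV = D_2×(1+g_2)/(r−g_2) = 26353.58260/0.036 = 732043.96117
P_0 = D_1/(1+r)^1 + D_2/(1+r)^2 + TV/(1+r)^2
    = 21480.14774 + 21460.31381 + 624137.45987 = 667077.92141

667077.92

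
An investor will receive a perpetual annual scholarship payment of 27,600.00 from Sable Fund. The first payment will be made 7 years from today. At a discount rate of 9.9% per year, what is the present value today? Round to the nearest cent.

158229.60

Value at end of year 6: C / r = 27,600.00 / 0.099 = 278,787.8788
Discount to today: PV = 278,787.8788 / (1 + 0.099)^6 = 278,787.8788 / 1.761920 = 158,229.60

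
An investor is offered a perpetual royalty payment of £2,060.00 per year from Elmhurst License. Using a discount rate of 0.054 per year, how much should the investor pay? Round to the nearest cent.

Level perpetuity: PV = C / r = £2,060.00 / 0.054 = £38,148.15

£38148.15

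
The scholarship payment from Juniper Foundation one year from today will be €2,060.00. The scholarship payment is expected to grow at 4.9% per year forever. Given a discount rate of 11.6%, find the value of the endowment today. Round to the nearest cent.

€30746.27

Growing perpetuity: P = D₁ / (r − g) = €2,060.0000 / (0.116 − 0.049) = €30,746.27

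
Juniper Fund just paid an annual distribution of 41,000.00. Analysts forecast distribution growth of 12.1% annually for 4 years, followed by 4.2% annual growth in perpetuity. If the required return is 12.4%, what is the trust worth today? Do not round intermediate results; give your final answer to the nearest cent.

678368.56

D_1 = 45961.00000
D_2 = 51522.28100
D_3 = 57756.47700
D_4 = 64745.01072
Terminal value at year 4: TV = D_4×(1+g_2)/(r−g_2) = 67464.30117/0.082 = 822735.38010
P_0 = D_1/(1+r)^1 + D_2/(1+r)^2 + D_3/(1+r)^3 + D_4/(1+r)^4 + TV/(1+r)^4
    = 40890.56940 + 40781.43086 + 40672.58363 + 40564.02691 + 515459.95173 = 678368.56253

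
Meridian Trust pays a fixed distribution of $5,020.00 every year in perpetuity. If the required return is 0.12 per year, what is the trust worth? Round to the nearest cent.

Level perpetuity: PV = C / r = $5,020.00 / 0.12 = $41,833.33

$41833.33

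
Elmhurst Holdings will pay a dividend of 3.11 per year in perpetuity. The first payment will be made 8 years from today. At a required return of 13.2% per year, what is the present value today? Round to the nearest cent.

9.89

Value at end of year 7: C / r = 3.11 / 0.132 = 23.5606
Discount to today: PV = 23.5606 / (1 + 0.132)^7 = 23.5606 / 2.381908 = 9.89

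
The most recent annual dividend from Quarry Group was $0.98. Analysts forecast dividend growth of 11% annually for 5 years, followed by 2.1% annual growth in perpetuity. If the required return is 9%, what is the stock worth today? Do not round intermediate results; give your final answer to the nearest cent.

$21.06

D_1 = 1.08780
D_2 = 1.20746
D_3 = 1.34028
D_4 = 1.48771
D_5 = 1.65136
Terminal value at year 5: TV = D_5×(1+g_2)/(r−g_2) = 1.68604/0.069 = 24.43530
P_0 = D_1/(1+r)^1 + D_2/(1+r)^2 + D_3/(1+r)^3 + D_4/(1+r)^4 + D_5/(1+r)^5 + TV/(1+r)^5
    = 0.99798 + 1.01629 + 1.03494 + 1.05393 + 1.07327 + 15.88127 = 21.05768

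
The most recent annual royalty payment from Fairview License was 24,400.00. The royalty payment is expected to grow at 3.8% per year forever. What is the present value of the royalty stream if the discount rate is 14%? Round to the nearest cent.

D₁ = D₀ × (1 + g) = 24,400.00 × 1.038 = 25,327.2000
Growing perpetuity: P = D₁ / (r − g) = 25,327.2000 / (0.14 − 0.038) = 248,305.88

248305.88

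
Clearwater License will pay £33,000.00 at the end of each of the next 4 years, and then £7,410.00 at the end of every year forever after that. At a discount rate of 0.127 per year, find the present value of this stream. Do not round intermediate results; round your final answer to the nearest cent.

PV of 4-year annuity: £33,000.00 × [1 − (1+0.127)^−4] / 0.127 = 98772.55824
Perpetuity value at year 4: £7,410.00 / 0.127 = 58346.45669
PV of perpetuity: 58346.45669 / (1+0.127)^4 = 36167.52771
Total PV = 98772.55824 + 36167.52771 = 134940.08594

£134940.09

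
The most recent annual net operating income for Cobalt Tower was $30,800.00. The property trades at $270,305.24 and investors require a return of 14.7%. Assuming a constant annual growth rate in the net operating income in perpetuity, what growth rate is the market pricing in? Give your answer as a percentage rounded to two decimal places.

P = D₀(1+g)/(r−g) ⇒ P(r−g) = D₀(1+g) ⇒ g(P+D₀) = P·r − D₀
g = (P·r − D₀)/(P + D₀) = ($270,305.24×0.147 − $30,800.00) / ($270,305.24 + $30,800.00) = 0.029674

2.97%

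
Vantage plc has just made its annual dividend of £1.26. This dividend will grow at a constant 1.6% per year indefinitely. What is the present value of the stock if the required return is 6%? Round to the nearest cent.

£29.09

D₁ = D₀ × (1 + g) = £1.26 × 1.016 = £1.2802
Growing perpetuity: P = D₁ / (r − g) = £1.2802 / (0.06 − 0.016) = £29.09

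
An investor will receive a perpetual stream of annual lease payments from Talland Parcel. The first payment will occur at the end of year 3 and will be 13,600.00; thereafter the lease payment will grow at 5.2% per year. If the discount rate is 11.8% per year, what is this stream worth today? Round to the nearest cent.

164858.51

Value at end of year 2: C₁ / (r − g) = 13,600.00 / (0.118 − 0.052) = 206,060.6061
Discount to today: PV = 206,060.6061 / (1 + 0.118)^2 = 206,060.6061 / 1.249924 = 164,858.51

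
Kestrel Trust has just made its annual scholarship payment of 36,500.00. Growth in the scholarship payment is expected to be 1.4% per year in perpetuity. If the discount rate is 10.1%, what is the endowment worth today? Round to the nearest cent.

D₁ = D₀ × (1 + g) = 36,500.00 × 1.014 = 37,011.0000
Growing perpetuity: P = D₁ / (r − g) = 37,011.0000 / (0.101 − 0.014) = 425,413.79

425413.79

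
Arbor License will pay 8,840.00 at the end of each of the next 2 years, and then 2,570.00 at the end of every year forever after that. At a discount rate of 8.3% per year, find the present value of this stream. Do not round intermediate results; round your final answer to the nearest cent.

42099.10

PV of 2-year annuity: 8,840.00 × [1 − (1+0.083)^−2] / 0.083 = 15699.45664
Perpetuity value at year 2: 2,570.00 / 0.083 = 30963.85542
PV of perpetuity: 30963.85542 / (1+0.083)^2 = 26399.64687
Total PV = 15699.45664 + 26399.64687 = 42099.10351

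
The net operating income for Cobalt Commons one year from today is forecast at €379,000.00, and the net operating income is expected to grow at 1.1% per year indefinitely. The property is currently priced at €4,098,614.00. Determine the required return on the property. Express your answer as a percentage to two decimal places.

10.35%

P = D₁/(r − g) ⇒ r = D₁/P + g = €379,000.0000/€4,098,614.00 + 0.011 = 0.092470 + 0.011 = 0.103470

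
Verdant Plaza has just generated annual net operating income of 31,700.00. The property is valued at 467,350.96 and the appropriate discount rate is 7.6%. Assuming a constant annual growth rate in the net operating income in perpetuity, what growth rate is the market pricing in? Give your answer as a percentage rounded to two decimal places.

P = D₀(1+g)/(r−g) ⇒ P(r−g) = D₀(1+g) ⇒ g(P+D₀) = P·r − D₀
g = (P·r − D₀)/(P + D₀) = (467,350.96×0.076 − 31,700.00) / (467,350.96 + 31,700.00) = 0.007652

0.77%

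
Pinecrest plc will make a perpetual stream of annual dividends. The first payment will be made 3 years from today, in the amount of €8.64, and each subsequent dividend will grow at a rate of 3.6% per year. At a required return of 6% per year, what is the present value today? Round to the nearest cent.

€320.40

Value at end of year 2: C₁ / (r − g) = €8.64 / (0.06 − 0.036) = €360.0000
Discount to today: PV = €360.0000 / (1 + 0.06)^2 = €360.0000 / 1.123600 = €320.40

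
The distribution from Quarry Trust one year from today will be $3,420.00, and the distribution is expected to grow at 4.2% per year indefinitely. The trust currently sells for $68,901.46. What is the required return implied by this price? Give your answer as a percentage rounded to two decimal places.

9.16%

P = D₁/(r − g) ⇒ r = D₁/P + g = $3,420.0000/$68,901.46 + 0.042 = 0.049636 + 0.042 = 0.091636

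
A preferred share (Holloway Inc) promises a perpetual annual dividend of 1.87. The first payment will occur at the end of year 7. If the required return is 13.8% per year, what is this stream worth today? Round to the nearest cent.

Value at end of year 6: C / r = 1.87 / 0.138 = 13.5507
Discount to today: PV = 13.5507 / (1 + 0.138)^6 = 13.5507 / 2.171969 = 6.24

6.24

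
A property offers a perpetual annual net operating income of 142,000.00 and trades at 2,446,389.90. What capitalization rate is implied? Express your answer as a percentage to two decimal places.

P = C/r ⇒ r = C/P = 142,000.00/2,446,389.90 = 0.058045

5.80%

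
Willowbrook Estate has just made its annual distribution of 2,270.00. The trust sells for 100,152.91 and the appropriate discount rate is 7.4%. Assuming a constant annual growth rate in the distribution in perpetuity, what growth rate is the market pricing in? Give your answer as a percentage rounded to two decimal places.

5.02%

P = D₀(1+g)/(r−g) ⇒ P(r−g) = D₀(1+g) ⇒ g(P+D₀) = P·r − D₀
g = (P·r − D₀)/(P + D₀) = (100,152.91×0.074 − 2,270.00) / (100,152.91 + 2,270.00) = 0.050197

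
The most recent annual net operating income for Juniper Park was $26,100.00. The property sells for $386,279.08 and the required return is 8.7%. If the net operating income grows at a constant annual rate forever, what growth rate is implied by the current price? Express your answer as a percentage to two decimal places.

1.82%

P = D₀(1+g)/(r−g) ⇒ P(r−g) = D₀(1+g) ⇒ g(P+D₀) = P·r − D₀
g = (P·r − D₀)/(P + D₀) = ($386,279.08×0.087 − $26,100.00) / ($386,279.08 + $26,100.00) = 0.018202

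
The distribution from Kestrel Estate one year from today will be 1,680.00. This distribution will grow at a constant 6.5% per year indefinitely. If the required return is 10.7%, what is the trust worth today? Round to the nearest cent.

40000.00

Growing perpetuity: P = D₁ / (r − g) = 1,680.0000 / (0.107 − 0.065) = 40,000.00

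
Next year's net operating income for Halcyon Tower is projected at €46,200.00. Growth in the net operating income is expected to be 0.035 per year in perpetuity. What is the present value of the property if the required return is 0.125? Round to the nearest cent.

€513333.33

Growing perpetuity: P = D₁ / (r − g) = €46,200.0000 / (0.125 − 0.035) = €513,333.33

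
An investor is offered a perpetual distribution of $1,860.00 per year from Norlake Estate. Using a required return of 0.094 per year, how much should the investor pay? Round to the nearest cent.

Level perpetuity: PV = C / r = $1,860.00 / 0.094 = $19,787.23

$19787.23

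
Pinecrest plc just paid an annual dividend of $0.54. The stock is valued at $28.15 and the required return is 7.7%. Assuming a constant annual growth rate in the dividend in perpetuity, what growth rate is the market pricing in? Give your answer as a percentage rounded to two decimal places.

5.67%

P = D₀(1+g)/(r−g) ⇒ P(r−g) = D₀(1+g) ⇒ g(P+D₀) = P·r − D₀
g = (P·r − D₀)/(P + D₀) = ($28.15×0.077 − $0.54) / ($28.15 + $0.54) = 0.056729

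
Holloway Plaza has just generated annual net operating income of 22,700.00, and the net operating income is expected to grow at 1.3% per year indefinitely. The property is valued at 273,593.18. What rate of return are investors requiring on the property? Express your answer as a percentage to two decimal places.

9.70%

D₁ = 22,700.00 × 1.013 = 22,995.1000
P = D₁/(r − g) ⇒ r = D₁/P + g = 22,995.1000/273,593.18 + 0.013 = 0.084049 + 0.013 = 0.097049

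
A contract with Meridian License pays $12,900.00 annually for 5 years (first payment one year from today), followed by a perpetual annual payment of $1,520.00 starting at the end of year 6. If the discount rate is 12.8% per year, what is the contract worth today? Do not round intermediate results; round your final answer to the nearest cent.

$52097.19

PV of 5-year annuity: $12,900.00 × [1 − (1+0.128)^−5] / 0.128 = 45594.57324
Perpetuity value at year 5: $1,520.00 / 0.128 = 11875.00000
PV of perpetuity: 11875.00000 / (1+0.128)^5 = 6502.61618
Total PV = 45594.57324 + 6502.61618 = 52097.18942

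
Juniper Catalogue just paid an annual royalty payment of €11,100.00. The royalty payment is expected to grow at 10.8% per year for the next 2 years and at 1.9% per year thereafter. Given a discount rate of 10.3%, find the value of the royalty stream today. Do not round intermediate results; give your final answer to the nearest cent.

€158228.31

D_1 = 12298.80000
D_2 = 13627.07040
Terminal value at year 2: TV = D_2×(1+g_2)/(r−g_2) = 13885.98474/0.084 = 165309.34211
P_0 = D_1/(1+r)^1 + D_2/(1+r)^2 + TV/(1+r)^2
    = 11150.31732 + 11200.86273 + 135877.13235 = 158228.31239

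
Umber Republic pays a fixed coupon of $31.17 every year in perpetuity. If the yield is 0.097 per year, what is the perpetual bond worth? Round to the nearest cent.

$321.34

Level perpetuity: PV = C / r = $31.17 / 0.097 = $321.34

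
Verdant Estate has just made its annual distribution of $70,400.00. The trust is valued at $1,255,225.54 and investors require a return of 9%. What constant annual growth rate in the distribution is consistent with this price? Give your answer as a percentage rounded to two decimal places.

3.21%

P = D₀(1+g)/(r−g) ⇒ P(r−g) = D₀(1+g) ⇒ g(P+D₀) = P·r − D₀
g = (P·r − D₀)/(P + D₀) = ($1,255,225.54×0.09 − $70,400.00) / ($1,255,225.54 + $70,400.00) = 0.032113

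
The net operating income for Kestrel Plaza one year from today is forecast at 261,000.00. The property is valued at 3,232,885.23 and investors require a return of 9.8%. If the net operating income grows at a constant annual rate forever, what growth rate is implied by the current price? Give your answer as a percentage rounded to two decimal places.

1.73%

P = D₁/(r−g) ⇒ g = r − D₁/P = 0.098 − 261,000.00/3,232,885.23 = 0.017267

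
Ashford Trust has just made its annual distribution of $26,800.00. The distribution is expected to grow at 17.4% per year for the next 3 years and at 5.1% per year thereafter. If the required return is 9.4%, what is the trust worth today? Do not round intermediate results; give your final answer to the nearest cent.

$902250.84

D_1 = 31463.20000
D_2 = 36937.79680
D_3 = 43364.97344
Terminal value at year 3: TV = D_3×(1+g_2)/(r−g_2) = 45576.58709/0.043 = 1059920.62997
P_0 = D_1/(1+r)^1 + D_2/(1+r)^2 + D_3/(1+r)^3 + TV/(1+r)^3
    = 28759.78062 + 30862.87244 + 33119.75525 + 809508.43649 = 902250.84480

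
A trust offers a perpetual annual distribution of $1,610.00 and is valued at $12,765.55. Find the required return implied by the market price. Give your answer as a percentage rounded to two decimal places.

12.61%

P = C/r ⇒ r = C/P = $1,610.00/$12,765.55 = 0.126121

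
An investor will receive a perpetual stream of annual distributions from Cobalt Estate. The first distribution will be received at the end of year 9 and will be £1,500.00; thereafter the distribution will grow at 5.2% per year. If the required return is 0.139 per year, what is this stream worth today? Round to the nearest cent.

£6086.70

Value at end of year 8: C₁ / (r − g) = £1,500.00 / (0.139 − 0.052) = £17,241.3793
Discount to today: PV = £17,241.3793 / (1 + 0.139)^8 = £17,241.3793 / 2.832630 = £6,086.70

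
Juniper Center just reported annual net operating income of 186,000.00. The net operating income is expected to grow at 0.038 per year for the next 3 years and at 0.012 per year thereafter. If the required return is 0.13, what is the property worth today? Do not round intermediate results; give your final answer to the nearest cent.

1708397.23

D_1 = 193068.00000
D_2 = 200404.58400
D_3 = 208019.95819
Terminal value at year 3: TV = D_3×(1+g_2)/(r−g_2) = 210516.19769/0.118 = 1784035.57365
P_0 = D_1/(1+r)^1 + D_2/(1+r)^2 + D_3/(1+r)^3 + TV/(1+r)^3
    = 170856.63717 + 156946.18529 + 144168.26578 + 1236426.14382 = 1708397.23207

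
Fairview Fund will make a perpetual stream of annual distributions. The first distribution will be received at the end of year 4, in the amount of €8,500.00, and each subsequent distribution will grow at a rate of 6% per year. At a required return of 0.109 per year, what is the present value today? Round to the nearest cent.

€127182.75

Value at end of year 3: C₁ / (r − g) = €8,500.00 / (0.109 − 0.06) = €173,469.3878
Discount to today: PV = €173,469.3878 / (1 + 0.109)^3 = €173,469.3878 / 1.363938 = €127,182.75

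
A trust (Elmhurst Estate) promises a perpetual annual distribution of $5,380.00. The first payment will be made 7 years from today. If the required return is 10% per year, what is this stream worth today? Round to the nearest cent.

$30368.70

Value at end of year 6: C / r = $5,380.00 / 0.1 = $53,800.0000
Discount to today: PV = $53,800.0000 / (1 + 0.1)^6 = $53,800.0000 / 1.771561 = $30,368.70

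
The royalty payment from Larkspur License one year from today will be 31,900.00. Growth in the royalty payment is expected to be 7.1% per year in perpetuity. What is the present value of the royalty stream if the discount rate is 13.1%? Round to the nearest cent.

Growing perpetuity: P = D₁ / (r − g) = 31,900.0000 / (0.131 − 0.071) = 531,666.67

531666.67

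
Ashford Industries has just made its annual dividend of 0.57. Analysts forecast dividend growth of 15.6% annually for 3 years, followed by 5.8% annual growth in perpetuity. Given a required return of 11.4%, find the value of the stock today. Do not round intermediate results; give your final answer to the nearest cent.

D_1 = 0.65892
D_2 = 0.76171
D_3 = 0.88054
Terminal value at year 3: TV = D_3×(1+g_2)/(r−g_2) = 0.93161/0.056 = 16.63589
P_0 = D_1/(1+r)^1 + D_2/(1+r)^2 + D_3/(1+r)^3 + TV/(1+r)^3
    = 0.59149 + 0.61379 + 0.63693 + 12.03346 = 13.87567

13.88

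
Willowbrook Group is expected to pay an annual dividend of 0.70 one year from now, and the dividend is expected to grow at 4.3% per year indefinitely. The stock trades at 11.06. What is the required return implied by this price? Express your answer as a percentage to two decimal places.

P = D₁/(r − g) ⇒ r = D₁/P + g = 0.7000/11.06 + 0.043 = 0.063291 + 0.043 = 0.106291

10.63%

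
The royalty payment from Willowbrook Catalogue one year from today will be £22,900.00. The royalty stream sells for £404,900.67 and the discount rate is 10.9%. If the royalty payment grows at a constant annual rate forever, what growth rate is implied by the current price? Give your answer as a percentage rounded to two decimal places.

P = D₁/(r−g) ⇒ g = r − D₁/P = 0.109 − £22,900.00/£404,900.67 = 0.052443

5.24%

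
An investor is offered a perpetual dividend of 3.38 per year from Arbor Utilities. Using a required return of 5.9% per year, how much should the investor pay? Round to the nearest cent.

Level perpetuity: PV = C / r = 3.38 / 0.059 = 57.29

57.29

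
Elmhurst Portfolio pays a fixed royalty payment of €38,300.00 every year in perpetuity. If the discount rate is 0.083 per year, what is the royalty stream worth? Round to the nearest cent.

Level perpetuity: PV = C / r = €38,300.00 / 0.083 = €461,445.78

€461445.78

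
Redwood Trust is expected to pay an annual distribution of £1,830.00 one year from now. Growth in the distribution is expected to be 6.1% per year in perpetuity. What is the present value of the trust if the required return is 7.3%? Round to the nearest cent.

£152500.00

Growing perpetuity: P = D₁ / (r − g) = £1,830.0000 / (0.073 − 0.061) = £152,500.00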